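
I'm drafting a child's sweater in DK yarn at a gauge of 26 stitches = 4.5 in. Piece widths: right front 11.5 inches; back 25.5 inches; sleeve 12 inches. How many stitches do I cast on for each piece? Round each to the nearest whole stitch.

Rate = 26/4.5 = 5.778 sts per in.
right front: 11.5 × 5.778 = 66.44 → 66.
back: 25.5 × 5.778 = 147.33 → 147.
sleeve: 12 × 5.778 = 69.33 → 69.

right front 66; back 147; sleeve 69.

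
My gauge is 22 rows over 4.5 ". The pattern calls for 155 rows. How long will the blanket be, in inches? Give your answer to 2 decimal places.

31.70 inches.

22 rows / 4.5 inch = 4.889 rows per inch.
155 / 4.889 = 31.705 inches.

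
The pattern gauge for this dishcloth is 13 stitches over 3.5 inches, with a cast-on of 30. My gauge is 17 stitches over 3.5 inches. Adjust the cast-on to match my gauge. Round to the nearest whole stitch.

Scale factor = 17 / 13 = 1.308.
30 × 17 / 13 = 39.23 sts.
→ 39 sts.

39 stitches.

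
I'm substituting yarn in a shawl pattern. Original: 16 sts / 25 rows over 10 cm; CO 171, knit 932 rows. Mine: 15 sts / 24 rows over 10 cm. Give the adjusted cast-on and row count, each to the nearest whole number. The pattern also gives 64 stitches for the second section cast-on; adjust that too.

Stitches: 171 × 15/16 = 160.31 → 160.
Rows: 932 × 24/25 = 894.72 → 895.
second section cast-on: 64 × 15/16 = 60.00 → 60.

Cast on 160 stitches; work 895 rows; second section cast-on 60 stitches.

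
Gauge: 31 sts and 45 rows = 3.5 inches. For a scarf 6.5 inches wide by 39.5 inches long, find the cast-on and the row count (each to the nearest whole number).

Stitch gauge = 31/3.5 = 8.857 sts/in; 6.5 × 8.857 = 57.57 → 58 sts.
Row gauge = 45/3.5 = 12.857 rows/in; 39.5 × 12.857 = 507.86 → 508 rows.

Cast on 58 stitches and work 508 rows.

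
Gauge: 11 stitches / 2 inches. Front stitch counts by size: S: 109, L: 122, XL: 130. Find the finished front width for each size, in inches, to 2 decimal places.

11/2 = 5.5 sts per in.
S: 109 / 5.5 = 19.818 → 19.82 in.
L: 122 / 5.5 = 22.182 → 22.18 in.
XL: 130 / 5.5 = 23.636 → 23.64 in.

S 19.82 inches; L 22.18 inches; XL 23.64 inches.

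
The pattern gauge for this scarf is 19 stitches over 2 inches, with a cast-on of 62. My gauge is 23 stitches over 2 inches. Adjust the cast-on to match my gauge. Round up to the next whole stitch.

CO 76 sts.

Scale factor = 23 / 19 = 1.211.
62 × 23 / 19 = 75.05 sts.
→ 76 sts.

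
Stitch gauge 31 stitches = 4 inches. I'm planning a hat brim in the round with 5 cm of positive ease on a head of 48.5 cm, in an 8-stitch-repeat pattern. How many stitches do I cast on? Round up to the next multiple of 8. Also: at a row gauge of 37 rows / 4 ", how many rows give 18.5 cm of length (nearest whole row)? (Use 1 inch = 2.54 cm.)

Finished = 48.5 + 5 = 53.5 cm.
53.5 cm × 1/2.54 = 21.06 inches.
31/4 = 7.75 sts per in; 21.06 × 7.75 = 163.24 sts.
Next multiple of 8 → 168.
18.5 cm = 7.28 inches; × 9.25 = 67.37 → 67 rows.

Cast on 168 stitches; work 67 rows.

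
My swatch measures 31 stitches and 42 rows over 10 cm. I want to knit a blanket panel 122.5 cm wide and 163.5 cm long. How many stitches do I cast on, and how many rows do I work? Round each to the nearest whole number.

Stitch gauge = 31/10 = 3.1 sts/cm; 122.5 × 3.1 = 379.75 → 380 sts.
Row gauge = 42/10 = 4.2 rows/cm; 163.5 × 4.2 = 686.70 → 687 rows.

Cast on 380 stitches and work 687 rows.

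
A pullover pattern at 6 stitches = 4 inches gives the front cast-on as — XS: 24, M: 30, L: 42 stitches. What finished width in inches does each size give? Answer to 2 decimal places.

XS 16.00 inches; M 20.00 inches; L 28.00 inches.

6/4 = 1.5 sts per in.
XS: 24 / 1.5 = 16.000 → 16.00 in.
M: 30 / 1.5 = 20.000 → 20.00 in.
L: 42 / 1.5 = 28.000 → 28.00 in.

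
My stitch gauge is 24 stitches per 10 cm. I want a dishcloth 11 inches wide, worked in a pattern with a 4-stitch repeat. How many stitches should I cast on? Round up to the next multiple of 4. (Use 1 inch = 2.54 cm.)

11 in = 11 × 2.54 = 27.94 cm.
24 / 10 = 2.4 sts/cm.
27.94 × 2.4 = 67.06 sts.
→ 68.

68 stitches.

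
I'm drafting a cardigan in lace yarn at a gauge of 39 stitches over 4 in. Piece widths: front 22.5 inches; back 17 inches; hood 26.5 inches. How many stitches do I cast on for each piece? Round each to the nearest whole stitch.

Rate = 39/4 = 9.75 sts per in.
front: 22.5 × 9.75 = 219.38 → 219.
back: 17 × 9.75 = 165.75 → 166.
hood: 26.5 × 9.75 = 258.38 → 258.

front 219; back 166; hood 258.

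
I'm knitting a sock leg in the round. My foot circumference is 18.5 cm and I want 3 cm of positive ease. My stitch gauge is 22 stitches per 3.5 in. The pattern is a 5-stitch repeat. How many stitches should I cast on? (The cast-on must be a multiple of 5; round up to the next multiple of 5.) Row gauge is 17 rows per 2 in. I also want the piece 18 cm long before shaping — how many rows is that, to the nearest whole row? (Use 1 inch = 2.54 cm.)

Finished = 18.5 + 3 = 21.5 cm.
21.5 cm × 1/2.54 = 8.46 inches.
22/3.5 = 6.286 sts per in; 8.46 × 6.286 = 53.21 sts.
Next multiple of 5 → 55.
18 cm = 7.09 inches; × 8.5 = 60.24 → 60 rows.

Cast on 55 stitches; work 60 rows.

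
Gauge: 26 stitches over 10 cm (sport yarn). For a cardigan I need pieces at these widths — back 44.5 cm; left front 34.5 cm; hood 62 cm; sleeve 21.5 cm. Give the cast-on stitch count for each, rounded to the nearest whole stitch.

back 116; left front 90; hood 161; sleeve 56.

Rate = 26/10 = 2.6 sts per cm.
back: 44.5 × 2.6 = 115.70 → 116.
left front: 34.5 × 2.6 = 89.70 → 90.
hood: 62 × 2.6 = 161.20 → 161.
sleeve: 21.5 × 2.6 = 55.90 → 56.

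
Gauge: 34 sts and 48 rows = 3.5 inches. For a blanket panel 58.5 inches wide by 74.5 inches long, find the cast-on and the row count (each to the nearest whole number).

Cast on 568 stitches and work 1022 rows.

Stitch gauge = 34/3.5 = 9.714 sts/in; 58.5 × 9.714 = 568.29 → 568 sts.
Row gauge = 48/3.5 = 13.714 rows/in; 74.5 × 13.714 = 1021.71 → 1022 rows.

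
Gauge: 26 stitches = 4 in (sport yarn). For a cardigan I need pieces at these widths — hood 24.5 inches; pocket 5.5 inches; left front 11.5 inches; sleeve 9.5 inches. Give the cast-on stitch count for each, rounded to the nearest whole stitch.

hood 159; pocket 36; left front 75; sleeve 62.

Rate = 26/4 = 6.5 sts per in.
hood: 24.5 × 6.5 = 159.25 → 159.
pocket: 5.5 × 6.5 = 35.75 → 36.
left front: 11.5 × 6.5 = 74.75 → 75.
sleeve: 9.5 × 6.5 = 61.75 → 62.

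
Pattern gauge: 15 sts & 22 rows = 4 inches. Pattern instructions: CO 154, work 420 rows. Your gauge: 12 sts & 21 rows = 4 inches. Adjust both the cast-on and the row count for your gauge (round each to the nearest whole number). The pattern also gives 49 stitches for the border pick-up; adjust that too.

Stitches: 154 × 12/15 = 123.20 → 123.
Rows: 420 × 21/22 = 400.91 → 401.
border pick-up: 49 × 12/15 = 39.20 → 39.

Cast on 123 stitches; work 401 rows; border pick-up 39 stitches.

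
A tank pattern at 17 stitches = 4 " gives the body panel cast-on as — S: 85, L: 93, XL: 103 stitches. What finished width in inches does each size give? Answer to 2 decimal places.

S 20.00 inches; L 21.88 inches; XL 24.24 inches.

17/4 = 4.25 sts per in.
S: 85 / 4.25 = 20.000 → 20.00 in.
L: 93 / 4.25 = 21.882 → 21.88 in.
XL: 103 / 4.25 = 24.235 → 24.24 in.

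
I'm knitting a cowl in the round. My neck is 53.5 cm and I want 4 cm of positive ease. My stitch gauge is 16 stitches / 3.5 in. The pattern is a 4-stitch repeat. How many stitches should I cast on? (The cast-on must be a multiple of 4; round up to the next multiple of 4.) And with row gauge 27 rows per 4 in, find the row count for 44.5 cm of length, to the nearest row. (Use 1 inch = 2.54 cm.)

Finished = 53.5 + 4 = 57.5 cm.
57.5 cm × 1/2.54 = 22.64 inches.
16/3.5 = 4.571 sts per in; 22.64 × 4.571 = 103.49 sts.
Next multiple of 4 → 104.
44.5 cm = 17.52 inches; × 6.75 = 118.26 → 118 rows.

Cast on 104 stitches; work 118 rows.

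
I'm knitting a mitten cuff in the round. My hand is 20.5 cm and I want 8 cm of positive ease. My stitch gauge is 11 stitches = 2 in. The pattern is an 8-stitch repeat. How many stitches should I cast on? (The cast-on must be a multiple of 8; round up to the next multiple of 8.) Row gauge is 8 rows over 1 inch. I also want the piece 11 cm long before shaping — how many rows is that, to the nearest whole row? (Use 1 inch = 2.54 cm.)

Finished = 20.5 + 8 = 28.5 cm.
28.5 cm × 1/2.54 = 11.22 inches.
11/2 = 5.5 sts per in; 11.22 × 5.5 = 61.71 sts.
Next multiple of 8 → 64.
11 cm = 4.33 inches; × 8 = 34.65 → 35 rows.

Cast on 64 stitches; work 35 rows.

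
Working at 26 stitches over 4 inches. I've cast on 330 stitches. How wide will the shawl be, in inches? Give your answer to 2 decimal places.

26 stitches / 4 inch = 6.5 stitches per inch.
330 / 6.5 = 50.769 inches.

50.77 inches.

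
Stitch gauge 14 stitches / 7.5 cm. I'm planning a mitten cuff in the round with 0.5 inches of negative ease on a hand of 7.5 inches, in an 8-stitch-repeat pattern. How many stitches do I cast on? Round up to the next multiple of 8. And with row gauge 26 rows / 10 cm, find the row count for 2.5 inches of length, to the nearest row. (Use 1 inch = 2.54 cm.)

Finished = 7.5 − 0.5 = 7 inches.
7 inches × 2.54 = 17.78 cm.
14/7.5 = 1.867 sts per cm; 17.78 × 1.867 = 33.19 sts.
Next multiple of 8 → 40.
2.5 inches = 6.35 cm; × 2.6 = 16.51 → 17 rows.

Cast on 40 stitches; work 17 rows.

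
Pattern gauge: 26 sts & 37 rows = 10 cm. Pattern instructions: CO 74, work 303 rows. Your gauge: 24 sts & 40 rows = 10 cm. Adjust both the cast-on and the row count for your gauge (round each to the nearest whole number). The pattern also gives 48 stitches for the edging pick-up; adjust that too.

Stitches: 74 × 24/26 = 68.31 → 68.
Rows: 303 × 40/37 = 327.57 → 328.
edging pick-up: 48 × 24/26 = 44.31 → 44.

Cast on 68 stitches; work 328 rows; edging pick-up 44 stitches.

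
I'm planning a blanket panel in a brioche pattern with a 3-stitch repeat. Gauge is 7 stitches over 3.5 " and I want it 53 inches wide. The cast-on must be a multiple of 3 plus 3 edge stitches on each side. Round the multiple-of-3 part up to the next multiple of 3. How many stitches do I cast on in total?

7 / 3.5 = 2 sts per inch.
53 × 2 = 106.00 sts.
Less 6 edge sts → 100.00 for the repeat.
Next multiple of 3: 102.
Add back 6 edge sts → 108.

108 stitches.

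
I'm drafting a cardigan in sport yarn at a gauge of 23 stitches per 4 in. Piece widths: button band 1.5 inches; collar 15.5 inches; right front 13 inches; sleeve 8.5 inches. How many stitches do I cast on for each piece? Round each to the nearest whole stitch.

Rate = 23/4 = 5.75 sts per in.
button band: 1.5 × 5.75 = 8.62 → 9.
collar: 15.5 × 5.75 = 89.12 → 89.
right front: 13 × 5.75 = 74.75 → 75.
sleeve: 8.5 × 5.75 = 48.88 → 49.

button band 9; collar 89; right front 75; sleeve 49.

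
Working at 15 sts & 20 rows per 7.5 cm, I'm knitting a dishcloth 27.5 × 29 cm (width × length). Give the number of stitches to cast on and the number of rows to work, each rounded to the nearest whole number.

Cast on 55 stitches and work 77 rows.

Stitch gauge = 15/7.5 = 2 sts/cm; 27.5 × 2 = 55.00 → 55 sts.
Row gauge = 20/7.5 = 2.667 rows/cm; 29 × 2.667 = 77.33 → 77 rows.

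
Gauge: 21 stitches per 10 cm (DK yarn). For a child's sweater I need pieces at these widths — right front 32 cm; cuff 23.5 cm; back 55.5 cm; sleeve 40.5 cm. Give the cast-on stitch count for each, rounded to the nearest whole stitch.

right front 67; cuff 49; back 117; sleeve 85.

Rate = 21/10 = 2.1 sts per cm.
right front: 32 × 2.1 = 67.20 → 67.
cuff: 23.5 × 2.1 = 49.35 → 49.
back: 55.5 × 2.1 = 116.55 → 117.
sleeve: 40.5 × 2.1 = 85.05 → 85.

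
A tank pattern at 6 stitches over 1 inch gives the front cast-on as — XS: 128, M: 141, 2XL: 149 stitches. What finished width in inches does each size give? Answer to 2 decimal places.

XS 21.33 inches; M 23.50 inches; 2XL 24.83 inches.

6/1 = 6 sts per in.
XS: 128 / 6 = 21.333 → 21.33 in.
M: 141 / 6 = 23.500 → 23.50 in.
2XL: 149 / 6 = 24.833 → 24.83 in.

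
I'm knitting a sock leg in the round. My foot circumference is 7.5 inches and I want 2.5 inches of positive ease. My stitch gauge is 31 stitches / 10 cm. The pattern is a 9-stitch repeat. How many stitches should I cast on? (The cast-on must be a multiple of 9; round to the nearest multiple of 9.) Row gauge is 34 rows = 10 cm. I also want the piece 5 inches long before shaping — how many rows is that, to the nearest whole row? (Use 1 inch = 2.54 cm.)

Finished = 7.5 + 2.5 = 10 inches.
10 inches × 2.54 = 25.40 cm.
31/10 = 3.1 sts per cm; 25.40 × 3.1 = 78.74 sts.
Nearest multiple of 9 → 81.
5 inches = 12.70 cm; × 3.4 = 43.18 → 43 rows.

Cast on 81 stitches; work 43 rows.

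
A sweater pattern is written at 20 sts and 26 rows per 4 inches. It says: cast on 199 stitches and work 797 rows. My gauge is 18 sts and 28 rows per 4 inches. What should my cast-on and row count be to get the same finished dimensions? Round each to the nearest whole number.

Stitches: 199 × 18/20 = 179.10 → 179.
Rows: 797 × 28/26 = 858.31 → 858.

Cast on 179 stitches; work 858 rows.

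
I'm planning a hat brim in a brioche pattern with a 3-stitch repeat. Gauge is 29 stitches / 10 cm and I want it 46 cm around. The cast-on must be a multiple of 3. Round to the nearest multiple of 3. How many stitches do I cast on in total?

29 / 10 = 2.9 sts per cm.
46 × 2.9 = 133.40 sts.
Nearest multiple of 3: 132.

CO 132 sts.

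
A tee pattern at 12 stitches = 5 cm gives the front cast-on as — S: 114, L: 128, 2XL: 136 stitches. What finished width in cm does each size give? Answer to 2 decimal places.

S 47.50 cm; L 53.33 cm; 2XL 56.67 cm.

12/5 = 2.4 sts per cm.
S: 114 / 2.4 = 47.500 → 47.50 cm.
L: 128 / 2.4 = 53.333 → 53.33 cm.
2XL: 136 / 2.4 = 56.667 → 56.67 cm.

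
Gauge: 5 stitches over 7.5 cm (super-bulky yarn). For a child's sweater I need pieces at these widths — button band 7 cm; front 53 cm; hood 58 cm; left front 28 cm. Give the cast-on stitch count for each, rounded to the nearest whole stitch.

button band 5; front 35; hood 39; left front 19.

Rate = 5/7.5 = 0.667 sts per cm.
button band: 7 × 0.667 = 4.67 → 5.
front: 53 × 0.667 = 35.33 → 35.
hood: 58 × 0.667 = 38.67 → 39.
left front: 28 × 0.667 = 18.67 → 19.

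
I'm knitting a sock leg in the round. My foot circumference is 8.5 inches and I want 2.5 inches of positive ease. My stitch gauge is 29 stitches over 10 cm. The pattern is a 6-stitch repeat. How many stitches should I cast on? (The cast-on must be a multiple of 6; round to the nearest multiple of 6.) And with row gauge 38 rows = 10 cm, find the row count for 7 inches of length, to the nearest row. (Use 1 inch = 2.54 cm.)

Cast on 84 stitches; work 68 rows.

Finished = 8.5 + 2.5 = 11 inches.
11 inches × 2.54 = 27.94 cm.
29/10 = 2.9 sts per cm; 27.94 × 2.9 = 81.03 sts.
Nearest multiple of 6 → 84.
7 inches = 17.78 cm; × 3.8 = 67.56 → 68 rows.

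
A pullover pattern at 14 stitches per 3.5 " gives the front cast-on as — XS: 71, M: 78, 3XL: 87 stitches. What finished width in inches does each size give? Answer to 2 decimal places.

XS 17.75 inches; M 19.50 inches; 3XL 21.75 inches.

14/3.5 = 4 sts per in.
XS: 71 / 4 = 17.750 → 17.75 in.
M: 78 / 4 = 19.500 → 19.50 in.
3XL: 87 / 4 = 21.750 → 21.75 in.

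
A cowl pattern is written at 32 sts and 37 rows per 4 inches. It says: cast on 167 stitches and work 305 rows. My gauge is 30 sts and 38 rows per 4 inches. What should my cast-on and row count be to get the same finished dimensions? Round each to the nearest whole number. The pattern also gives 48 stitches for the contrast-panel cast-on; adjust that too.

Cast on 157 stitches; work 313 rows; contrast-panel cast-on 45 stitches.

Stitches: 167 × 30/32 = 156.56 → 157.
Rows: 305 × 38/37 = 313.24 → 313.
contrast-panel cast-on: 48 × 30/32 = 45.00 → 45.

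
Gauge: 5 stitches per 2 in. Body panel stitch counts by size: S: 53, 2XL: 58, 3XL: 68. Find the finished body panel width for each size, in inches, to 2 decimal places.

S 21.20 inches; 2XL 23.20 inches; 3XL 27.20 inches.

5/2 = 2.5 sts per in.
S: 53 / 2.5 = 21.200 → 21.20 in.
2XL: 58 / 2.5 = 23.200 → 23.20 in.
3XL: 68 / 2.5 = 27.200 → 27.20 in.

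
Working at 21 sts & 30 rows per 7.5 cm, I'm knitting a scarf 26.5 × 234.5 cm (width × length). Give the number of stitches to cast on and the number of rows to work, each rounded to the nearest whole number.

Stitch gauge = 21/7.5 = 2.8 sts/cm; 26.5 × 2.8 = 74.20 → 74 sts.
Row gauge = 30/7.5 = 4 rows/cm; 234.5 × 4 = 938.00 → 938 rows.

Cast on 74 stitches and work 938 rows.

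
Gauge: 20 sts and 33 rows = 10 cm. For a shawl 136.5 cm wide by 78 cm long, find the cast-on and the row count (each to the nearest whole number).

Stitch gauge = 20/10 = 2 sts/cm; 136.5 × 2 = 273.00 → 273 sts.
Row gauge = 33/10 = 3.3 rows/cm; 78 × 3.3 = 257.40 → 257 rows.

Cast on 273 stitches and work 257 rows.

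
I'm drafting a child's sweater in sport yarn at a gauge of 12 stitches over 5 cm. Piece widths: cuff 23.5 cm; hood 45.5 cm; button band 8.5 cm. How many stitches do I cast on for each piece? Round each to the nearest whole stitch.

cuff 56; hood 109; button band 20.

Rate = 12/5 = 2.4 sts per cm.
cuff: 23.5 × 2.4 = 56.40 → 56.
hood: 45.5 × 2.4 = 109.20 → 109.
button band: 8.5 × 2.4 = 20.40 → 20.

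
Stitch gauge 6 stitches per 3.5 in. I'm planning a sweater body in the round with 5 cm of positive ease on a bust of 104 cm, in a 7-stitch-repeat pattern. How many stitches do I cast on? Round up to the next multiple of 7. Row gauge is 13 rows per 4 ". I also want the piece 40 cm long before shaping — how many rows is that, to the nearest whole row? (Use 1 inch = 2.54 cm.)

Finished = 104 + 5 = 109 cm.
109 cm × 1/2.54 = 42.91 inches.
6/3.5 = 1.714 sts per in; 42.91 × 1.714 = 73.57 sts.
Next multiple of 7 → 77.
40 cm = 15.75 inches; × 3.25 = 51.18 → 51 rows.

Cast on 77 stitches; work 51 rows.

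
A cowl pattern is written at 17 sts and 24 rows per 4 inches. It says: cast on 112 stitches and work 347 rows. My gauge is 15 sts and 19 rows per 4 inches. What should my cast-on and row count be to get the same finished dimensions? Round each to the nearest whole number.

Cast on 99 stitches; work 275 rows.

Stitches: 112 × 15/17 = 98.82 → 99.
Rows: 347 × 19/24 = 274.71 → 275.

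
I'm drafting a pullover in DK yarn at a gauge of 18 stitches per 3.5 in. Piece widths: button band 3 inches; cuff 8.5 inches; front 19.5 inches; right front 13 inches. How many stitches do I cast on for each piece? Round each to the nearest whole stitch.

Rate = 18/3.5 = 5.143 sts per in.
button band: 3 × 5.143 = 15.43 → 15.
cuff: 8.5 × 5.143 = 43.71 → 44.
front: 19.5 × 5.143 = 100.29 → 100.
right front: 13 × 5.143 = 66.86 → 67.

button band 15; cuff 44; front 100; right front 67.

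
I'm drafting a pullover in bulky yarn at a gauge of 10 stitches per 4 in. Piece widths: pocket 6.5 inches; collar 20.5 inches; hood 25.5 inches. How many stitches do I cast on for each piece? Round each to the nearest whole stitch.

Rate = 10/4 = 2.5 sts per in.
pocket: 6.5 × 2.5 = 16.25 → 16.
collar: 20.5 × 2.5 = 51.25 → 51.
hood: 25.5 × 2.5 = 63.75 → 64.

pocket 16; collar 51; hood 64.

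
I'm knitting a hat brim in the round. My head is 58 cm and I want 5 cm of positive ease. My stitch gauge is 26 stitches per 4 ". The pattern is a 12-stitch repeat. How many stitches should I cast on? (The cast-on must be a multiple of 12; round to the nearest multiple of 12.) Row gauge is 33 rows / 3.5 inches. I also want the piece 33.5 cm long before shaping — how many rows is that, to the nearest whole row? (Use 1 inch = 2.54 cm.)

Cast on 156 stitches; work 124 rows.

Finished = 58 + 5 = 63 cm.
63 cm × 1/2.54 = 24.80 inches.
26/4 = 6.5 sts per in; 24.80 × 6.5 = 161.22 sts.
Nearest multiple of 12 → 156.
33.5 cm = 13.19 inches; × 9.429 = 124.35 → 124 rows.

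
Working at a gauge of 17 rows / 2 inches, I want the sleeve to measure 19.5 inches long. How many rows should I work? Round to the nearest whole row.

17 rows / 2 in = 8.5 rows per inch.
19.5 × 8.5 = 165.75 rows.
Round to nearest → 166.

Work 166 rows.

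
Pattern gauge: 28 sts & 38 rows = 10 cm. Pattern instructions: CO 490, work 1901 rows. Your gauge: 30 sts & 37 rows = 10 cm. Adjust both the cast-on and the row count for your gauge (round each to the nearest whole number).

Cast on 525 stitches; work 1851 rows.

Stitches: 490 × 30/28 = 525.00 → 525.
Rows: 1901 × 37/38 = 1850.97 → 1851.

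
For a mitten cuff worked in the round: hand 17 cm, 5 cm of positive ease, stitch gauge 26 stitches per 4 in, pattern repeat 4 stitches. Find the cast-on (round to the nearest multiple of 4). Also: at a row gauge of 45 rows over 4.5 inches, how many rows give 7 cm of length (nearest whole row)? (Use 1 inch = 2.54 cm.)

Cast on 56 stitches; work 28 rows.

Finished = 17 + 5 = 22 cm.
22 cm × 1/2.54 = 8.66 inches.
26/4 = 6.5 sts per in; 8.66 × 6.5 = 56.30 sts.
Nearest multiple of 4 → 56.
7 cm = 2.76 inches; × 10 = 27.56 → 28 rows.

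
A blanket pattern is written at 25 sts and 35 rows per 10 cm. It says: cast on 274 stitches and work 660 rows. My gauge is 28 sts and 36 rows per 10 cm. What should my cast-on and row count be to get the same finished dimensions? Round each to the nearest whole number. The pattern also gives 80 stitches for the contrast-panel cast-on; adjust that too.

Stitches: 274 × 28/25 = 306.88 → 307.
Rows: 660 × 36/35 = 678.86 → 679.
contrast-panel cast-on: 80 × 28/25 = 89.60 → 90.

Cast on 307 stitches; work 679 rows; contrast-panel cast-on 90 stitches.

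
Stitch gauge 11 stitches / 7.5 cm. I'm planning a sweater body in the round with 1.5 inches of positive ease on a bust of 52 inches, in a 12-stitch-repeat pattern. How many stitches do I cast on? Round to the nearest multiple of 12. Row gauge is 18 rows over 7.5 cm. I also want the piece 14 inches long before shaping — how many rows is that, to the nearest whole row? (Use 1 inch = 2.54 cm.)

Finished = 52 + 1.5 = 53.5 inches.
53.5 inches × 2.54 = 135.89 cm.
11/7.5 = 1.467 sts per cm; 135.89 × 1.467 = 199.31 sts.
Nearest multiple of 12 → 204.
14 inches = 35.56 cm; × 2.4 = 85.34 → 85 rows.

Cast on 204 stitches; work 85 rows.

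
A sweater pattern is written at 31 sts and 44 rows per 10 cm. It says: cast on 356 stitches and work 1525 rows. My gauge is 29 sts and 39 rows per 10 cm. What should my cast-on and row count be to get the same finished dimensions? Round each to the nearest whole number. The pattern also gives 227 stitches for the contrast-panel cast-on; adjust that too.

Stitches: 356 × 29/31 = 333.03 → 333.
Rows: 1525 × 39/44 = 1351.70 → 1352.
contrast-panel cast-on: 227 × 29/31 = 212.35 → 212.

Cast on 333 stitches; work 1352 rows; contrast-panel cast-on 212 stitches.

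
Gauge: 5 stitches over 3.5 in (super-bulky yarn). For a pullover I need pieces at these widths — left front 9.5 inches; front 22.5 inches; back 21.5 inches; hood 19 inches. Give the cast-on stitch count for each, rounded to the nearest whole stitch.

left front 14; front 32; back 31; hood 27.

Rate = 5/3.5 = 1.429 sts per in.
left front: 9.5 × 1.429 = 13.57 → 14.
front: 22.5 × 1.429 = 32.14 → 32.
back: 21.5 × 1.429 = 30.71 → 31.
hood: 19 × 1.429 = 27.14 → 27.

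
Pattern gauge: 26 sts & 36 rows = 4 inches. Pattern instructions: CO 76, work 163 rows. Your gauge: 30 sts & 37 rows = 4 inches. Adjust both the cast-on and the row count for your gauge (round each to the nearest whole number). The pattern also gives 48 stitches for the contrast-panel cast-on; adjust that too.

Cast on 88 stitches; work 168 rows; contrast-panel cast-on 55 stitches.

Stitches: 76 × 30/26 = 87.69 → 88.
Rows: 163 × 37/36 = 167.53 → 168.
contrast-panel cast-on: 48 × 30/26 = 55.38 → 55.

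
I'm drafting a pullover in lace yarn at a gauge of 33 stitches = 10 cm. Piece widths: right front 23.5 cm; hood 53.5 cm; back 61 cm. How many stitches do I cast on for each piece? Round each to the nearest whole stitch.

right front 78; hood 177; back 201.

Rate = 33/10 = 3.3 sts per cm.
right front: 23.5 × 3.3 = 77.55 → 78.
hood: 53.5 × 3.3 = 176.55 → 177.
back: 61 × 3.3 = 201.30 → 201.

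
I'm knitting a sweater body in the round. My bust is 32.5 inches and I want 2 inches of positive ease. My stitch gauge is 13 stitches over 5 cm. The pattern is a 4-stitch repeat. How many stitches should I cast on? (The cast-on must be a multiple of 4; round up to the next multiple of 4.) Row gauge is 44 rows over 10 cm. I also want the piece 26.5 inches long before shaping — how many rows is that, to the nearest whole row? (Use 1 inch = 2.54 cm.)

Finished = 32.5 + 2 = 34.5 inches.
34.5 inches × 2.54 = 87.63 cm.
13/5 = 2.6 sts per cm; 87.63 × 2.6 = 227.84 sts.
Next multiple of 4 → 228.
26.5 inches = 67.31 cm; × 4.4 = 296.16 → 296 rows.

Cast on 228 stitches; work 296 rows.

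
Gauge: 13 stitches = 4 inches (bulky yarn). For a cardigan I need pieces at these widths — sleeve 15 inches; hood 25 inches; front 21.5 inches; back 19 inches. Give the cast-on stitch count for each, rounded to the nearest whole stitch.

Rate = 13/4 = 3.25 sts per in.
sleeve: 15 × 3.25 = 48.75 → 49.
hood: 25 × 3.25 = 81.25 → 81.
front: 21.5 × 3.25 = 69.88 → 70.
back: 19 × 3.25 = 61.75 → 62.

sleeve 49; hood 81; front 70; back 62.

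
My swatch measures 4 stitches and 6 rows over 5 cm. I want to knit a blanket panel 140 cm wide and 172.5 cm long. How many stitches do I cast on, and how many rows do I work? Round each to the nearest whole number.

Cast on 112 stitches and work 207 rows.

Stitch gauge = 4/5 = 0.8 sts/cm; 140 × 0.8 = 112.00 → 112 sts.
Row gauge = 6/5 = 1.2 rows/cm; 172.5 × 1.2 = 207.00 → 207 rows.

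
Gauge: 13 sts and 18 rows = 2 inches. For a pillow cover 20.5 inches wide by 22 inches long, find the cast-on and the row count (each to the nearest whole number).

Cast on 133 stitches and work 198 rows.

Stitch gauge = 13/2 = 6.5 sts/in; 20.5 × 6.5 = 133.25 → 133 sts.
Row gauge = 18/2 = 9 rows/in; 22 × 9 = 198.00 → 198 rows.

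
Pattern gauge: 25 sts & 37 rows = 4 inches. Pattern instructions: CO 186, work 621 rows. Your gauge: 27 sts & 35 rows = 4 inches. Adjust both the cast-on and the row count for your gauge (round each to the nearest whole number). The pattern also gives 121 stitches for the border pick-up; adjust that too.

Stitches: 186 × 27/25 = 200.88 → 201.
Rows: 621 × 35/37 = 587.43 → 587.
border pick-up: 121 × 27/25 = 130.68 → 131.

Cast on 201 stitches; work 587 rows; border pick-up 131 stitches.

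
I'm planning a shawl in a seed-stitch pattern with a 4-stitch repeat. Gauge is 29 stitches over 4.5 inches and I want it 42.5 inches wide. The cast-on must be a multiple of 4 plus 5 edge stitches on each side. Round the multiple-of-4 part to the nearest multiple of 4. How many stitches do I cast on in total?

29 / 4.5 = 6.444 sts per inch.
42.5 × 6.444 = 273.89 sts.
Less 10 edge sts → 263.89 for the repeat.
Nearest multiple of 4: 264.
Add back 10 edge sts → 274.

Cast on 274 stitches.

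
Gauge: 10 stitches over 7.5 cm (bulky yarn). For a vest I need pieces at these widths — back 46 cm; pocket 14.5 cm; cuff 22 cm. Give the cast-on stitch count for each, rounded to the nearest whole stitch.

Rate = 10/7.5 = 1.333 sts per cm.
back: 46 × 1.333 = 61.33 → 61.
pocket: 14.5 × 1.333 = 19.33 → 19.
cuff: 22 × 1.333 = 29.33 → 29.

back 61; pocket 19; cuff 29.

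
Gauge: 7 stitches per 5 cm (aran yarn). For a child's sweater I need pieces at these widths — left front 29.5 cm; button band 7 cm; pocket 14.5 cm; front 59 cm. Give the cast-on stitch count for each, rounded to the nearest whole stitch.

Rate = 7/5 = 1.4 sts per cm.
left front: 29.5 × 1.4 = 41.30 → 41.
button band: 7 × 1.4 = 9.80 → 10.
pocket: 14.5 × 1.4 = 20.30 → 20.
front: 59 × 1.4 = 82.60 → 83.

left front 41; button band 10; pocket 20; front 83.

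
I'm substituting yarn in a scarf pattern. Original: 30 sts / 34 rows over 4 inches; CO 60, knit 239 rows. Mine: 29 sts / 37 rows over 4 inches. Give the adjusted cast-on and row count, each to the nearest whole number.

Cast on 58 stitches; work 260 rows.

Stitches: 60 × 29/30 = 58.00 → 58.
Rows: 239 × 37/34 = 260.09 → 260.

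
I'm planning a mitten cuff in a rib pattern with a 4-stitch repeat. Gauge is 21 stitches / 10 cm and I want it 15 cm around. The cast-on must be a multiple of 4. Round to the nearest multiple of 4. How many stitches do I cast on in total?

21 / 10 = 2.1 sts per cm.
15 × 2.1 = 31.50 sts.
Nearest multiple of 4: 32.

32 stitches.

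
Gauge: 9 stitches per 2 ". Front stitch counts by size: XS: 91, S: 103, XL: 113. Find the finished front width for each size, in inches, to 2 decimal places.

XS 20.22 inches; S 22.89 inches; XL 25.11 inches.

9/2 = 4.5 sts per in.
XS: 91 / 4.5 = 20.222 → 20.22 in.
S: 103 / 4.5 = 22.889 → 22.89 in.
XL: 113 / 4.5 = 25.111 → 25.11 in.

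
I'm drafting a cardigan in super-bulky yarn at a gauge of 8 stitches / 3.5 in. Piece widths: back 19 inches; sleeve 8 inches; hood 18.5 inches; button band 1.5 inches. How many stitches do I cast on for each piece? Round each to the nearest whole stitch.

Rate = 8/3.5 = 2.286 sts per in.
back: 19 × 2.286 = 43.43 → 43.
sleeve: 8 × 2.286 = 18.29 → 18.
hood: 18.5 × 2.286 = 42.29 → 42.
button band: 1.5 × 2.286 = 3.43 → 3.

back 43; sleeve 18; hood 42; button band 3.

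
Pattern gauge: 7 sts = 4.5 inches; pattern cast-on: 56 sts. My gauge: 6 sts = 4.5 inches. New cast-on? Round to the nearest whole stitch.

48 stitches.

Scale factor = 6 / 7 = 0.857.
56 × 6 / 7 = 48.00 sts.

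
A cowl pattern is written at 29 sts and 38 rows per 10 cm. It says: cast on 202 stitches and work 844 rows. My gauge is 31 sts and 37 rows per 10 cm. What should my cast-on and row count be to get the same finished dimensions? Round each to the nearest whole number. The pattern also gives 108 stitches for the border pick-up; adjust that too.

Stitches: 202 × 31/29 = 215.93 → 216.
Rows: 844 × 37/38 = 821.79 → 822.
border pick-up: 108 × 31/29 = 115.45 → 115.

Cast on 216 stitches; work 822 rows; border pick-up 115 stitches.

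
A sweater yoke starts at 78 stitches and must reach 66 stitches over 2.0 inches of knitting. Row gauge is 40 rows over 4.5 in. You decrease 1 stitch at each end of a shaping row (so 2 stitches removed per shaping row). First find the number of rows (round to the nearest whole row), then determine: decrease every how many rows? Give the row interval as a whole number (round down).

Decrease every 3rd row.

Rows = 2.0 × 8.889 = 17.8 → 18 rows.
Stitches to remove: 12 → 6 shaping rows (at 2 st each).
18 / 6 = 3.00 → every 3 rows.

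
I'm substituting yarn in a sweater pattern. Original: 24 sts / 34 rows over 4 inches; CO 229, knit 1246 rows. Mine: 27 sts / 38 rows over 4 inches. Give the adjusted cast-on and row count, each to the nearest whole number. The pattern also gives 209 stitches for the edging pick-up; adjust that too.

Cast on 258 stitches; work 1393 rows; edging pick-up 235 stitches.

Stitches: 229 × 27/24 = 257.62 → 258.
Rows: 1246 × 38/34 = 1392.59 → 1393.
edging pick-up: 209 × 27/24 = 235.12 → 235.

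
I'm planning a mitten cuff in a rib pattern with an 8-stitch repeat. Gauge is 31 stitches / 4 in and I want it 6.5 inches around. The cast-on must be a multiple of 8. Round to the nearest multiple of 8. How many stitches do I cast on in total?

48 stitches.

31 / 4 = 7.75 sts per inch.
6.5 × 7.75 = 50.38 sts.
Nearest multiple of 8: 48.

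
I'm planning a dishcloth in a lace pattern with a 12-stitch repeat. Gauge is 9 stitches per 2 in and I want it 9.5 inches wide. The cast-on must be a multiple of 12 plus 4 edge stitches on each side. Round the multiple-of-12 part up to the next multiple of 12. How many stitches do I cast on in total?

CO 44 sts.

9 / 2 = 4.5 sts per inch.
9.5 × 4.5 = 42.75 sts.
Less 8 edge sts → 34.75 for the repeat.
Next multiple of 12: 36.
Add back 8 edge sts → 44.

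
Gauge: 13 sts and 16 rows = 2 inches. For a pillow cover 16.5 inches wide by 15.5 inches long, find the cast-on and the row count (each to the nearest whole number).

Cast on 107 stitches and work 124 rows.

Stitch gauge = 13/2 = 6.5 sts/in; 16.5 × 6.5 = 107.25 → 107 sts.
Row gauge = 16/2 = 8 rows/in; 15.5 × 8 = 124.00 → 124 rows.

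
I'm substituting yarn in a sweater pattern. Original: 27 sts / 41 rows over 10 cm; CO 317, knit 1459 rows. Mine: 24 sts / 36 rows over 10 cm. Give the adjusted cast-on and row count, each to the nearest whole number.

Cast on 282 stitches; work 1281 rows.

Stitches: 317 × 24/27 = 281.78 → 282.
Rows: 1459 × 36/41 = 1281.07 → 1281.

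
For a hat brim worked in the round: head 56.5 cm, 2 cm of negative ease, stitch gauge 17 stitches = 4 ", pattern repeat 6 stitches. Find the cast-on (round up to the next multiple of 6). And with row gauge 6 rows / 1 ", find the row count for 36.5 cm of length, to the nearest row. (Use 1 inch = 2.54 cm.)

Finished = 56.5 − 2 = 54.5 cm.
54.5 cm × 1/2.54 = 21.46 inches.
17/4 = 4.25 sts per in; 21.46 × 4.25 = 91.19 sts.
Next multiple of 6 → 96.
36.5 cm = 14.37 inches; × 6 = 86.22 → 86 rows.

Cast on 96 stitches; work 86 rows.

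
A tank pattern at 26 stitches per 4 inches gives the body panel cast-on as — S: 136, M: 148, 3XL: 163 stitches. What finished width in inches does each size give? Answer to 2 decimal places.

26/4 = 6.5 sts per in.
S: 136 / 6.5 = 20.923 → 20.92 in.
M: 148 / 6.5 = 22.769 → 22.77 in.
3XL: 163 / 6.5 = 25.077 → 25.08 in.

S 20.92 inches; M 22.77 inches; 3XL 25.08 inches.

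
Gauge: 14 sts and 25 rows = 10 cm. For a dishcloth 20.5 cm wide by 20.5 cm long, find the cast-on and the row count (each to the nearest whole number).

Stitch gauge = 14/10 = 1.4 sts/cm; 20.5 × 1.4 = 28.70 → 29 sts.
Row gauge = 25/10 = 2.5 rows/cm; 20.5 × 2.5 = 51.25 → 51 rows.

Cast on 29 stitches and work 51 rows.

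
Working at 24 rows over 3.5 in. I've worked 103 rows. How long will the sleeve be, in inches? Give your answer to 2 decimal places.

15.02 inches.

24 rows / 3.5 inch = 6.857 rows per inch.
103 / 6.857 = 15.021 inches.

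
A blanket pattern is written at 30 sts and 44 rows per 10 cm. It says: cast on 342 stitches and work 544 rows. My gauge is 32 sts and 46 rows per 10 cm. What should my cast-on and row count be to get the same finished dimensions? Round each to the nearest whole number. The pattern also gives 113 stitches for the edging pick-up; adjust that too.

Stitches: 342 × 32/30 = 364.80 → 365.
Rows: 544 × 46/44 = 568.73 → 569.
edging pick-up: 113 × 32/30 = 120.53 → 121.

Cast on 365 stitches; work 569 rows; edging pick-up 121 stitches.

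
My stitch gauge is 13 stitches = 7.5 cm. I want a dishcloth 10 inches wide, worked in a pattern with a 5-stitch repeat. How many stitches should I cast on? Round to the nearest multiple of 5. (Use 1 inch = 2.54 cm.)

10 in = 10 × 2.54 = 25.40 cm.
13 / 7.5 = 1.733 sts/cm.
25.40 × 1.733 = 44.03 sts.
→ 45.

Cast on 45 stitches.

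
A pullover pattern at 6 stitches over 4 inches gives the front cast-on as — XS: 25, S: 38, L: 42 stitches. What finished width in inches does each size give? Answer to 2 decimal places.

6/4 = 1.5 sts per in.
XS: 25 / 1.5 = 16.667 → 16.67 in.
S: 38 / 1.5 = 25.333 → 25.33 in.
L: 42 / 1.5 = 28.000 → 28.00 in.

XS 16.67 inches; S 25.33 inches; L 28.00 inches.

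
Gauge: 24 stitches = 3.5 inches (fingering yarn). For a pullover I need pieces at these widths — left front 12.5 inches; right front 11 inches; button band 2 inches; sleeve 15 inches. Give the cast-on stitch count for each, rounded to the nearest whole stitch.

Rate = 24/3.5 = 6.857 sts per in.
left front: 12.5 × 6.857 = 85.71 → 86.
right front: 11 × 6.857 = 75.43 → 75.
button band: 2 × 6.857 = 13.71 → 14.
sleeve: 15 × 6.857 = 102.86 → 103.

left front 86; right front 75; button band 14; sleeve 103.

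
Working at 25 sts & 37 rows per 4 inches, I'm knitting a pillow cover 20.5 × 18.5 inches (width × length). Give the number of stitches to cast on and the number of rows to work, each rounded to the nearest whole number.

Stitch gauge = 25/4 = 6.25 sts/in; 20.5 × 6.25 = 128.12 → 128 sts.
Row gauge = 37/4 = 9.25 rows/in; 18.5 × 9.25 = 171.12 → 171 rows.

Cast on 128 stitches and work 171 rows.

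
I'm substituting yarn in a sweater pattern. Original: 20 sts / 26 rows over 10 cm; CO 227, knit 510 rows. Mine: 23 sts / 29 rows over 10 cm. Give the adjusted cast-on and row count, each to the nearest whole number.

Stitches: 227 × 23/20 = 261.05 → 261.
Rows: 510 × 29/26 = 568.85 → 569.

Cast on 261 stitches; work 569 rows.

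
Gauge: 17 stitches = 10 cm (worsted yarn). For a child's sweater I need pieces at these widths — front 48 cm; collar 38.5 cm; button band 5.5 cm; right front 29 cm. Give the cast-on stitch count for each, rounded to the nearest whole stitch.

Rate = 17/10 = 1.7 sts per cm.
front: 48 × 1.7 = 81.60 → 82.
collar: 38.5 × 1.7 = 65.45 → 65.
button band: 5.5 × 1.7 = 9.35 → 9.
right front: 29 × 1.7 = 49.30 → 49.

front 82; collar 65; button band 9; right front 49.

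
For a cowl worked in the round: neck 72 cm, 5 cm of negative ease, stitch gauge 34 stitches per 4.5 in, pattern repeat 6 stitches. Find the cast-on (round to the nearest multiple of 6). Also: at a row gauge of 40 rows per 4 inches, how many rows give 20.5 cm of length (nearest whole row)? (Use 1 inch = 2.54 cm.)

Cast on 198 stitches; work 81 rows.

Finished = 72 − 5 = 67 cm.
67 cm × 1/2.54 = 26.38 inches.
34/4.5 = 7.556 sts per in; 26.38 × 7.556 = 199.30 sts.
Nearest multiple of 6 → 198.
20.5 cm = 8.07 inches; × 10 = 80.71 → 81 rows.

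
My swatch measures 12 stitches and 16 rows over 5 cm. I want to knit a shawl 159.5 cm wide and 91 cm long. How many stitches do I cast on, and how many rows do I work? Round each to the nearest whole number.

Cast on 383 stitches and work 291 rows.

Stitch gauge = 12/5 = 2.4 sts/cm; 159.5 × 2.4 = 382.80 → 383 sts.
Row gauge = 16/5 = 3.2 rows/cm; 91 × 3.2 = 291.20 → 291 rows.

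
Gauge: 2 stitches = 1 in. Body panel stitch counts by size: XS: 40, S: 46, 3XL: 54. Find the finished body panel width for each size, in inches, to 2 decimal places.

XS 20.00 inches; S 23.00 inches; 3XL 27.00 inches.

2/1 = 2 sts per in.
XS: 40 / 2 = 20.000 → 20.00 in.
S: 46 / 2 = 23.000 → 23.00 in.
3XL: 54 / 2 = 27.000 → 27.00 in.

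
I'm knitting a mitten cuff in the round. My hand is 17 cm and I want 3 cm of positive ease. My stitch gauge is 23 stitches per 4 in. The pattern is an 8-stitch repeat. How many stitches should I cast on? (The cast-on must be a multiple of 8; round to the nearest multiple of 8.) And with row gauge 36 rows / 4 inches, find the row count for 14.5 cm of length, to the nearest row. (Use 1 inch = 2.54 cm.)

Cast on 48 stitches; work 51 rows.

Finished = 17 + 3 = 20 cm.
20 cm × 1/2.54 = 7.87 inches.
23/4 = 5.75 sts per in; 7.87 × 5.75 = 45.28 sts.
Nearest multiple of 8 → 48.
14.5 cm = 5.71 inches; × 9 = 51.38 → 51 rows.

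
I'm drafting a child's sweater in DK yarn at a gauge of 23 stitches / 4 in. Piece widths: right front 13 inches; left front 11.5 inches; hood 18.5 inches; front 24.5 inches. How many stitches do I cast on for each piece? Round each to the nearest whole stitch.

Rate = 23/4 = 5.75 sts per in.
right front: 13 × 5.75 = 74.75 → 75.
left front: 11.5 × 5.75 = 66.12 → 66.
hood: 18.5 × 5.75 = 106.38 → 106.
front: 24.5 × 5.75 = 140.88 → 141.

right front 75; left front 66; hood 106; front 141.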